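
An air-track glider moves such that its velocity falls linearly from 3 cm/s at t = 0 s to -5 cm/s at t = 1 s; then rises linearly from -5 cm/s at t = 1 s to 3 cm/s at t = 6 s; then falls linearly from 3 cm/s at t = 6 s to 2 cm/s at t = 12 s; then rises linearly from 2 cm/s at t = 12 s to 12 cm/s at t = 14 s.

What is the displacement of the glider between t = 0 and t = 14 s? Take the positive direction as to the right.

Net displacement equals the area under the velocity-time graph (areas below the axis count negative).
0–1 s: ½(3 + -5)(1) = -1 cm
1–6 s: ½(-5 + 3)(5) = -5 cm
6–12 s: ½(3 + 2)(6) = 15 cm
12–14 s: ½(2 + 12)(2) = 14 cm
Net displacement = 23 cm

23 cm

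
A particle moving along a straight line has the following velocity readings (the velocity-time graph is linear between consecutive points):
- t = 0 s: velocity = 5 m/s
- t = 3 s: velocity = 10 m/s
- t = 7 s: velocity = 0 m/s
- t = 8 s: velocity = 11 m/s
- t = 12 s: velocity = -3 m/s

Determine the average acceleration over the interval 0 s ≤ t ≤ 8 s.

0.75 m/s²

Average acceleration = Δv/Δt = (11 − 5)/(8 − 0) = 0.75 m/s².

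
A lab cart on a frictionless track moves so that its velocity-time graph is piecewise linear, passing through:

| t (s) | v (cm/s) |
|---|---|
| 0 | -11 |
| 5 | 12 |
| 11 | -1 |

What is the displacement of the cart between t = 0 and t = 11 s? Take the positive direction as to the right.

35.5 cm

Displacement is the signed area under the v-t curve.
0–5 s: ½(-11 + 12)(5) = 2.5 cm
5–11 s: ½(12 + -1)(6) = 33 cm
Net displacement = 35.5 cm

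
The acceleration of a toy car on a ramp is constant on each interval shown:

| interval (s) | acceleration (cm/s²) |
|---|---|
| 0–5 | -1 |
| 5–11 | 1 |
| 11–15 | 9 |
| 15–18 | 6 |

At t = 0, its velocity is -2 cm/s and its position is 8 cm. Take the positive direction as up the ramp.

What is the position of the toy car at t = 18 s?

161.5 cm

On each constant-a segment, Δv = aΔt and Δx = v₀Δt + ½aΔt²; chain segment to segment.
0–5 s: v starts -2 cm/s; Δx = -2·5 + ½·-1·5² = -22.5 cm; v ends -7 cm/s.
5–11 s: v starts -7 cm/s; Δx = -7·6 + ½·1·6² = -24 cm; v ends -1 cm/s.
11–15 s: v starts -1 cm/s; Δx = -1·4 + ½·9·4² = 68 cm; v ends 35 cm/s.
15–18 s: v starts 35 cm/s; Δx = 35·3 + ½·6·3² = 132 cm; v ends 53 cm/s.
x(18) = 8 + Σ Δx = 161.5 cm.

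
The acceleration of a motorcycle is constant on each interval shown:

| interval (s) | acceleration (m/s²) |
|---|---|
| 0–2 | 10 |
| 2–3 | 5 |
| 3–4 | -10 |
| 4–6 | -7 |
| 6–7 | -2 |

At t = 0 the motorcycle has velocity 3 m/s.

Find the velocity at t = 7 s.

Δv equals the area under the a-t graph; then v = v₀ + Δv.
0–2 s: 10 × 2 = 20 m/s
2–3 s: 5 × 1 = 5 m/s
3–4 s: -10 × 1 = -10 m/s
4–6 s: -7 × 2 = -14 m/s
6–7 s: -2 × 1 = -2 m/s
Δv = -1 m/s, so v(7) = 3 + (-1) = 2 m/s.

2 m/s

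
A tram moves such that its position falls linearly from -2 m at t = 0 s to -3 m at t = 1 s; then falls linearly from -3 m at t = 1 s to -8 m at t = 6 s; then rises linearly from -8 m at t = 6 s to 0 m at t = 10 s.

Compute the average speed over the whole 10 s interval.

Average speed = (total path length)/(elapsed time); on a piecewise-linear x-t graph the path length is Σ|Δx|.
0–1 s: |Δx| = |-3 − -2| = 1 m
1–6 s: |Δx| = |-8 − -3| = 5 m
6–10 s: |Δx| = |0 − -8| = 8 m
Total path = 14 m; average speed = 14/10 = 1.4 m/s.

1.4 m/s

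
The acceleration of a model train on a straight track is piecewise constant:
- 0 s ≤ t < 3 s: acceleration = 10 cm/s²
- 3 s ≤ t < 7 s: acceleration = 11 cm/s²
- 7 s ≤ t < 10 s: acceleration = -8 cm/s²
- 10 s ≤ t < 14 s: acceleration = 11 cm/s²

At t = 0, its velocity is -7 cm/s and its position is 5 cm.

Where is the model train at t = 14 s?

634 cm

On each constant-a segment, Δv = aΔt and Δx = v₀Δt + ½aΔt²; chain segment to segment.
0–3 s: v starts -7 cm/s; Δx = -7·3 + ½·10·3² = 24 cm; v ends 23 cm/s.
3–7 s: v starts 23 cm/s; Δx = 23·4 + ½·11·4² = 180 cm; v ends 67 cm/s.
7–10 s: v starts 67 cm/s; Δx = 67·3 + ½·-8·3² = 165 cm; v ends 43 cm/s.
10–14 s: v starts 43 cm/s; Δx = 43·4 + ½·11·4² = 260 cm; v ends 87 cm/s.
x(14) = 5 + Σ Δx = 634 cm.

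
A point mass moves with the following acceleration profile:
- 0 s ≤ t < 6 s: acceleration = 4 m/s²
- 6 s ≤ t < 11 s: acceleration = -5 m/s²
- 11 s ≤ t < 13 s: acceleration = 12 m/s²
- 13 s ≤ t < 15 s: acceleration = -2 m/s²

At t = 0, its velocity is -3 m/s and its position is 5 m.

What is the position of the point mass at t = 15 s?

153.5 m

On each constant-a segment, Δv = aΔt and Δx = v₀Δt + ½aΔt²; chain segment to segment.
0–6 s: v starts -3 m/s; Δx = -3·6 + ½·4·6² = 54 m; v ends 21 m/s.
6–11 s: v starts 21 m/s; Δx = 21·5 + ½·-5·5² = 42.5 m; v ends -4 m/s.
11–13 s: v starts -4 m/s; Δx = -4·2 + ½·12·2² = 16 m; v ends 20 m/s.
13–15 s: v starts 20 m/s; Δx = 20·2 + ½·-2·2² = 36 m; v ends 16 m/s.
x(15) = 5 + Σ Δx = 153.5 m.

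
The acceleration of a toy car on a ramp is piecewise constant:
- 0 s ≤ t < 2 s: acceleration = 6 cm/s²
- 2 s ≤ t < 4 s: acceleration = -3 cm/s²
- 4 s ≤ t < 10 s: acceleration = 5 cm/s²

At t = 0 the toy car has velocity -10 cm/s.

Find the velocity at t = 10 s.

26 cm/s

Δv equals the area under the a-t graph; then v = v₀ + Δv.
0–2 s: 6 × 2 = 12 cm/s
2–4 s: -3 × 2 = -6 cm/s
4–10 s: 5 × 6 = 30 cm/s
Δv = 36 cm/s, so v(10) = -10 + (36) = 26 cm/s.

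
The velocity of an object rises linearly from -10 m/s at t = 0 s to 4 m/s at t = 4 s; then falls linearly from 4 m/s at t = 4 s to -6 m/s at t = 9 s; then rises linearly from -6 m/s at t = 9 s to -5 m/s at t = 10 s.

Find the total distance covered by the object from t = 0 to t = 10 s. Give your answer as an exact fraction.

491/14 m

Total distance travelled is ∫|v| dt — sum the magnitudes of each area piece.
0–4 s: v = 0 at t = 20/7 s; triangle areas 100/7 + 16/7 = 116/7 m
4–9 s: v = 0 at t = 6 s; triangle areas 4 + 9 = 13 m
9–10 s: |½(-6 + -5)(1)| = 5.5 m
Total distance = 491/14 m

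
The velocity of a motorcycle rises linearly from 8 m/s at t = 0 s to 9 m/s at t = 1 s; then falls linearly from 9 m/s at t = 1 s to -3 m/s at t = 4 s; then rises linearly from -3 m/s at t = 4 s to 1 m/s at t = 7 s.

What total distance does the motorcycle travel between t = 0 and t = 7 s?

23.5 m

Distance (not displacement) is the total path length: add the absolute areas under v-t.
0–1 s: |½(8 + 9)(1)| = 8.5 m
1–4 s: v = 0 at t = 3.25 s; triangle areas 10.125 + 1.125 = 11.25 m
4–7 s: v = 0 at t = 6.25 s; triangle areas 3.375 + 0.375 = 3.75 m
Total distance = 23.5 m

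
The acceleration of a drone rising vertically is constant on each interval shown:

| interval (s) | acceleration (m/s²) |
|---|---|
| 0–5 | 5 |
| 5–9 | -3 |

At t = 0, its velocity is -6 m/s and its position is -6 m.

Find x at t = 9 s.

On each constant-a segment, Δv = aΔt and Δx = v₀Δt + ½aΔt²; chain segment to segment.
0–5 s: v starts -6 m/s; Δx = -6·5 + ½·5·5² = 32.5 m; v ends 19 m/s.
5–9 s: v starts 19 m/s; Δx = 19·4 + ½·-3·4² = 52 m; v ends 7 m/s.
x(9) = -6 + Σ Δx = 78.5 m.

78.5 m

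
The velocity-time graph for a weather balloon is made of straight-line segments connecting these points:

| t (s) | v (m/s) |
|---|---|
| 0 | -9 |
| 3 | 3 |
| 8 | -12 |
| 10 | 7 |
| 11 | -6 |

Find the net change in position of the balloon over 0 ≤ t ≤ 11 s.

Net displacement equals the area under the velocity-time graph (areas below the axis count negative).
0–3 s: ½(-9 + 3)(3) = -9 m
3–8 s: ½(3 + -12)(5) = -22.5 m
8–10 s: ½(-12 + 7)(2) = -5 m
10–11 s: ½(7 + -6)(1) = 0.5 m
Net displacement = -36 m

-36 m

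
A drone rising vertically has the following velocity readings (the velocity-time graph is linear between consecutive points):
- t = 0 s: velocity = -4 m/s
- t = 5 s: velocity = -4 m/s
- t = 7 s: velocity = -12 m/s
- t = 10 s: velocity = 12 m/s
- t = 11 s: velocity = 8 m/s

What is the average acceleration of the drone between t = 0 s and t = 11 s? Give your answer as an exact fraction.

12/11 m/s²

Average acceleration = Δv/Δt = (8 − -4)/(11 − 0) = 12/11 m/s².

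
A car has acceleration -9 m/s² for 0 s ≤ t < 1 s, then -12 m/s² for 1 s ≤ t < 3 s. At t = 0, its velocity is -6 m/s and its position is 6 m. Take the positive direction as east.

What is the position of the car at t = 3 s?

-58.5 m

On each constant-a segment, Δv = aΔt and Δx = v₀Δt + ½aΔt²; chain segment to segment.
0–1 s: v starts -6 m/s; Δx = -6·1 + ½·-9·1² = -10.5 m; v ends -15 m/s.
1–3 s: v starts -15 m/s; Δx = -15·2 + ½·-12·2² = -54 m; v ends -39 m/s.
x(3) = 6 + Σ Δx = -58.5 m.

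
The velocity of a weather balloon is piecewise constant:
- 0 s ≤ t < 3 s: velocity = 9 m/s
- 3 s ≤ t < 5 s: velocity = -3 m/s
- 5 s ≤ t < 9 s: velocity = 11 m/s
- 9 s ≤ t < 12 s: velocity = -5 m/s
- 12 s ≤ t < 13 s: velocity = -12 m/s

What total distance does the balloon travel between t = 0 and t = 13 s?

Total distance travelled is ∫|v| dt — sum the magnitudes of each area piece.
0–3 s: |9| × 3 = 27 m
3–5 s: |-3| × 2 = 6 m
5–9 s: |11| × 4 = 44 m
9–12 s: |-5| × 3 = 15 m
12–13 s: |-12| × 1 = 12 m
Total distance = 104 m

104 m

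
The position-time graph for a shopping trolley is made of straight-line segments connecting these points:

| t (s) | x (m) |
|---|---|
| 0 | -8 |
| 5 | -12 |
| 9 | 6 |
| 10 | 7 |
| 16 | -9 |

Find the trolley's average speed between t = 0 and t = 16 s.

2.4375 m/s

Average speed = (total path length)/(elapsed time); on a piecewise-linear x-t graph the path length is Σ|Δx|.
0–5 s: |Δx| = |-12 − -8| = 4 m
5–9 s: |Δx| = |6 − -12| = 18 m
9–10 s: |Δx| = |7 − 6| = 1 m
10–16 s: |Δx| = |-9 − 7| = 16 m
Total path = 39 m; average speed = 39/16 = 2.4375 m/s.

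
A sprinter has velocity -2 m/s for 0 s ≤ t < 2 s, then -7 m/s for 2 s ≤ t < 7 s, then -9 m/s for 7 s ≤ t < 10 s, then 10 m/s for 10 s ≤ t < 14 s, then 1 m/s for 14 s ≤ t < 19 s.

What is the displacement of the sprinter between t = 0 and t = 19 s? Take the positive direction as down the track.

-21 m

Net displacement equals the area under the velocity-time graph (areas below the axis count negative).
0–2 s: -2 × 2 = -4 m
2–7 s: -7 × 5 = -35 m
7–10 s: -9 × 3 = -27 m
10–14 s: 10 × 4 = 40 m
14–19 s: 1 × 5 = 5 m
Net displacement = -21 m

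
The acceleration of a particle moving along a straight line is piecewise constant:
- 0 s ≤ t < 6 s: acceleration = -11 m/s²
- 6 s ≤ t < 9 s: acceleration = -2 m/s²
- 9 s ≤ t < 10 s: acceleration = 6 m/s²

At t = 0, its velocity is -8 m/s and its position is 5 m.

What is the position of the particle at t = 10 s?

-549 m

On each constant-a segment, Δv = aΔt and Δx = v₀Δt + ½aΔt²; chain segment to segment.
0–6 s: v starts -8 m/s; Δx = -8·6 + ½·-11·6² = -246 m; v ends -74 m/s.
6–9 s: v starts -74 m/s; Δx = -74·3 + ½·-2·3² = -231 m; v ends -80 m/s.
9–10 s: v starts -80 m/s; Δx = -80·1 + ½·6·1² = -77 m; v ends -74 m/s.
x(10) = 5 + Σ Δx = -549 m.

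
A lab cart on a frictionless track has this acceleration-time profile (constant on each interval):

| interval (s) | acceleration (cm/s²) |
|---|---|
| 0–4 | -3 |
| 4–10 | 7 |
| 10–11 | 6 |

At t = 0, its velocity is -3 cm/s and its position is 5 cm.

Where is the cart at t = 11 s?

35 cm

On each constant-a segment, Δv = aΔt and Δx = v₀Δt + ½aΔt²; chain segment to segment.
0–4 s: v starts -3 cm/s; Δx = -3·4 + ½·-3·4² = -36 cm; v ends -15 cm/s.
4–10 s: v starts -15 cm/s; Δx = -15·6 + ½·7·6² = 36 cm; v ends 27 cm/s.
10–11 s: v starts 27 cm/s; Δx = 27·1 + ½·6·1² = 30 cm; v ends 33 cm/s.
x(11) = 5 + Σ Δx = 35 cm.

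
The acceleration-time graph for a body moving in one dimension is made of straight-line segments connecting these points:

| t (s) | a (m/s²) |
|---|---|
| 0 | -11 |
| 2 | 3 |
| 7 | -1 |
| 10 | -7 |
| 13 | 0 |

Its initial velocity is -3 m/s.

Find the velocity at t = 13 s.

-28.5 m/s

Δv equals the area under the a-t graph; then v = v₀ + Δv.
0–2 s: ½(-11 + 3)(2) = -8 m/s
2–7 s: ½(3 + -1)(5) = 5 m/s
7–10 s: ½(-1 + -7)(3) = -12 m/s
10–13 s: ½(-7 + 0)(3) = -10.5 m/s
Δv = -25.5 m/s, so v(13) = -3 + (-25.5) = -28.5 m/s.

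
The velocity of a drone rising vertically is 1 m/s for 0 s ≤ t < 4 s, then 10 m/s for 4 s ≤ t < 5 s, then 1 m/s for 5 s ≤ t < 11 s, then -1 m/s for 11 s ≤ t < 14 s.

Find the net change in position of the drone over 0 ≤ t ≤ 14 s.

17 m

Net displacement equals the area under the velocity-time graph (areas below the axis count negative).
0–4 s: 1 × 4 = 4 m
4–5 s: 10 × 1 = 10 m
5–11 s: 1 × 6 = 6 m
11–14 s: -1 × 3 = -3 m
Net displacement = 17 m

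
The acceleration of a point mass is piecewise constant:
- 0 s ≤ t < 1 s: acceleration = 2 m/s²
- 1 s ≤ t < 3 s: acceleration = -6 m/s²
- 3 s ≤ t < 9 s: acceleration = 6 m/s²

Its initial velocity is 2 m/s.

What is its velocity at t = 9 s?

Δv equals the area under the a-t graph; then v = v₀ + Δv.
0–1 s: 2 × 1 = 2 m/s
1–3 s: -6 × 2 = -12 m/s
3–9 s: 6 × 6 = 36 m/s
Δv = 26 m/s, so v(9) = 2 + (26) = 28 m/s.

28 m/s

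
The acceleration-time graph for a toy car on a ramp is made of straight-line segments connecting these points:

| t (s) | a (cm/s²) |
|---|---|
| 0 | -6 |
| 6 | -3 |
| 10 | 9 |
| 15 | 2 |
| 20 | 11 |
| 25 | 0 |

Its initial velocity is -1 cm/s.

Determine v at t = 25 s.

71.5 cm/s

Δv equals the area under the a-t graph; then v = v₀ + Δv.
0–6 s: ½(-6 + -3)(6) = -27 cm/s
6–10 s: ½(-3 + 9)(4) = 12 cm/s
10–15 s: ½(9 + 2)(5) = 27.5 cm/s
15–20 s: ½(2 + 11)(5) = 32.5 cm/s
20–25 s: ½(11 + 0)(5) = 27.5 cm/s
Δv = 72.5 cm/s, so v(25) = -1 + (72.5) = 71.5 cm/s.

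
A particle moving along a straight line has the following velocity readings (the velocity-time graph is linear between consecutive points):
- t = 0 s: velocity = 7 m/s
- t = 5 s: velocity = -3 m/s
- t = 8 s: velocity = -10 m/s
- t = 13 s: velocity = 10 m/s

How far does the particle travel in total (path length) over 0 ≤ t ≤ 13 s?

59 m

Distance (not displacement) is the total path length: add the absolute areas under v-t.
0–5 s: v = 0 at t = 3.5 s; triangle areas 12.25 + 2.25 = 14.5 m
5–8 s: |½(-3 + -10)(3)| = 19.5 m
8–13 s: v = 0 at t = 10.5 s; triangle areas 12.5 + 12.5 = 25 m
Total distance = 59 m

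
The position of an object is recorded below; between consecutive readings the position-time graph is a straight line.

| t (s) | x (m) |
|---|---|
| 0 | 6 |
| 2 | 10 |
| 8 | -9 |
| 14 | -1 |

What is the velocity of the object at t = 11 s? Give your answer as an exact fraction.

Velocity is the slope of the x-t graph on 8–14 s: (-1 − -9)/(14 − 8) = 4/3 m/s.

4/3 m/s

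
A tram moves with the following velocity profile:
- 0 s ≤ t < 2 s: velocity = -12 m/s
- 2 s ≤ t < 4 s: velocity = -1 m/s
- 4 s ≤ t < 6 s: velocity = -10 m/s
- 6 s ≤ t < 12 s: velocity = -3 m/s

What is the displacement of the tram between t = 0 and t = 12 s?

Net displacement equals the area under the velocity-time graph (areas below the axis count negative).
0–2 s: -12 × 2 = -24 m
2–4 s: -1 × 2 = -2 m
4–6 s: -10 × 2 = -20 m
6–12 s: -3 × 6 = -18 m
Net displacement = -64 m

-64 m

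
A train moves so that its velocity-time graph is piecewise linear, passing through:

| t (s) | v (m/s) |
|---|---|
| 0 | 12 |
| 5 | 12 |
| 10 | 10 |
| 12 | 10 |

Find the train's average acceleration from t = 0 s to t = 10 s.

-0.2 m/s²

Average acceleration = Δv/Δt = (10 − 12)/(10 − 0) = -0.2 m/s².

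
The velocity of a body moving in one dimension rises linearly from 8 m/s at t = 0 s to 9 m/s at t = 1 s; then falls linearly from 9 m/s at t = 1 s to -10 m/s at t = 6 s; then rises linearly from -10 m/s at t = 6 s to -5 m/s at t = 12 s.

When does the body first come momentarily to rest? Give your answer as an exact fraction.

t = 64/19 s

v changes sign on 1–6 s (from 9 to -10); the graph is linear there, so v = 0 at t = 1 + (-9)·(6 − 1)/(-10 − 9) = 64/19 s.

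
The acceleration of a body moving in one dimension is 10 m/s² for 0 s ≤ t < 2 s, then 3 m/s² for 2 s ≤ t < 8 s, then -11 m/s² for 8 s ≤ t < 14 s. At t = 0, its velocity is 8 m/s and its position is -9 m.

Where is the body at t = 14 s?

327 m

On each constant-a segment, Δv = aΔt and Δx = v₀Δt + ½aΔt²; chain segment to segment.
0–2 s: v starts 8 m/s; Δx = 8·2 + ½·10·2² = 36 m; v ends 28 m/s.
2–8 s: v starts 28 m/s; Δx = 28·6 + ½·3·6² = 222 m; v ends 46 m/s.
8–14 s: v starts 46 m/s; Δx = 46·6 + ½·-11·6² = 78 m; v ends -20 m/s.
x(14) = -9 + Σ Δx = 327 m.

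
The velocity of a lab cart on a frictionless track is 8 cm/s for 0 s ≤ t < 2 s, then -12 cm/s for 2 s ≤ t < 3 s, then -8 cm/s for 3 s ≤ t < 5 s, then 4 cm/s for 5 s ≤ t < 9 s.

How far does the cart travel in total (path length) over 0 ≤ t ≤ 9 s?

Distance (not displacement) is the total path length: add the absolute areas under v-t.
0–2 s: |8| × 2 = 16 cm
2–3 s: |-12| × 1 = 12 cm
3–5 s: |-8| × 2 = 16 cm
5–9 s: |4| × 4 = 16 cm
Total distance = 60 cm

60 cm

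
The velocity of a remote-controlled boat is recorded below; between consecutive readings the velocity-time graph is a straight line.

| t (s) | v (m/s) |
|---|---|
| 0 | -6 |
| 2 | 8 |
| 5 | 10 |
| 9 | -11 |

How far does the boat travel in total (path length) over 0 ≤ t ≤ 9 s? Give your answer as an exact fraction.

Distance (not displacement) is the total path length: add the absolute areas under v-t.
0–2 s: v = 0 at t = 6/7 s; triangle areas 18/7 + 32/7 = 50/7 m
2–5 s: |½(8 + 10)(3)| = 27 m
5–9 s: v = 0 at t = 145/21 s; triangle areas 200/21 + 242/21 = 442/21 m
Total distance = 1159/21 m

1159/21 m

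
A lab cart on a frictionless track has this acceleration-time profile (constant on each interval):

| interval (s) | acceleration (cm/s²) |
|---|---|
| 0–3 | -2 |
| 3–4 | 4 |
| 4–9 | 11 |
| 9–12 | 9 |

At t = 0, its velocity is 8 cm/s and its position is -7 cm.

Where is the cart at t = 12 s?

403 cm

On each constant-a segment, Δv = aΔt and Δx = v₀Δt + ½aΔt²; chain segment to segment.
0–3 s: v starts 8 cm/s; Δx = 8·3 + ½·-2·3² = 15 cm; v ends 2 cm/s.
3–4 s: v starts 2 cm/s; Δx = 2·1 + ½·4·1² = 4 cm; v ends 6 cm/s.
4–9 s: v starts 6 cm/s; Δx = 6·5 + ½·11·5² = 167.5 cm; v ends 61 cm/s.
9–12 s: v starts 61 cm/s; Δx = 61·3 + ½·9·3² = 223.5 cm; v ends 88 cm/s.
x(12) = -7 + Σ Δx = 403 cm.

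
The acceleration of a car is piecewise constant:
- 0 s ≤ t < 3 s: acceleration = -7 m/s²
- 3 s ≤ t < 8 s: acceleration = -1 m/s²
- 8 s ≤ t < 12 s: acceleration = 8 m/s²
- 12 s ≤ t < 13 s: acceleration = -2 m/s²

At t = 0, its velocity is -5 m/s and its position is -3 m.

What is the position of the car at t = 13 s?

-252 m

On each constant-a segment, Δv = aΔt and Δx = v₀Δt + ½aΔt²; chain segment to segment.
0–3 s: v starts -5 m/s; Δx = -5·3 + ½·-7·3² = -46.5 m; v ends -26 m/s.
3–8 s: v starts -26 m/s; Δx = -26·5 + ½·-1·5² = -142.5 m; v ends -31 m/s.
8–12 s: v starts -31 m/s; Δx = -31·4 + ½·8·4² = -60 m; v ends 1 m/s.
12–13 s: v starts 1 m/s; Δx = 1·1 + ½·-2·1² = 0 m; v ends -1 m/s.
x(13) = -3 + Σ Δx = -252 m.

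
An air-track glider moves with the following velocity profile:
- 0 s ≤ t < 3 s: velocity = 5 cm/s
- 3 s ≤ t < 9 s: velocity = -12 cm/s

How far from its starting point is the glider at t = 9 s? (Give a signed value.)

Net displacement equals the area under the velocity-time graph (areas below the axis count negative).
0–3 s: 5 × 3 = 15 cm
3–9 s: -12 × 6 = -72 cm
Net displacement = -57 cm

-57 cm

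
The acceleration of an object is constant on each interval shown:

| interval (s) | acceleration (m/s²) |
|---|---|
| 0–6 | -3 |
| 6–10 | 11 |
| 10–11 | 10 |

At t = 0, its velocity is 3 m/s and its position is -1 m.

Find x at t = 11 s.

25 m

On each constant-a segment, Δv = aΔt and Δx = v₀Δt + ½aΔt²; chain segment to segment.
0–6 s: v starts 3 m/s; Δx = 3·6 + ½·-3·6² = -36 m; v ends -15 m/s.
6–10 s: v starts -15 m/s; Δx = -15·4 + ½·11·4² = 28 m; v ends 29 m/s.
10–11 s: v starts 29 m/s; Δx = 29·1 + ½·10·1² = 34 m; v ends 39 m/s.
x(11) = -1 + Σ Δx = 25 m.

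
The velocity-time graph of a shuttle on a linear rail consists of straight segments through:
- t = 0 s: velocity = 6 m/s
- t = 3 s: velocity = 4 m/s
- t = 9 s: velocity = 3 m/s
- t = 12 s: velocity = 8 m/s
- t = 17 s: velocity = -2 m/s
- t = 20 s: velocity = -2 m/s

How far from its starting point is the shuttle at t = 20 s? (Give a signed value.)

Displacement is the signed area under the v-t curve.
0–3 s: ½(6 + 4)(3) = 15 m
3–9 s: ½(4 + 3)(6) = 21 m
9–12 s: ½(3 + 8)(3) = 16.5 m
12–17 s: ½(8 + -2)(5) = 15 m
17–20 s: -2 × 3 = -6 m
Net displacement = 61.5 m

61.5 m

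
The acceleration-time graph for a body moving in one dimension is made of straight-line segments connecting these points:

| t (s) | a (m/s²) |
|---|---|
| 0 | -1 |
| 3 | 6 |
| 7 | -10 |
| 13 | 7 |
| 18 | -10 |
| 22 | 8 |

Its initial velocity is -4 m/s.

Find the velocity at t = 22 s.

Δv equals the area under the a-t graph; then v = v₀ + Δv.
0–3 s: ½(-1 + 6)(3) = 7.5 m/s
3–7 s: ½(6 + -10)(4) = -8 m/s
7–13 s: ½(-10 + 7)(6) = -9 m/s
13–18 s: ½(7 + -10)(5) = -7.5 m/s
18–22 s: ½(-10 + 8)(4) = -4 m/s
Δv = -21 m/s, so v(22) = -4 + (-21) = -25 m/s.

-25 m/s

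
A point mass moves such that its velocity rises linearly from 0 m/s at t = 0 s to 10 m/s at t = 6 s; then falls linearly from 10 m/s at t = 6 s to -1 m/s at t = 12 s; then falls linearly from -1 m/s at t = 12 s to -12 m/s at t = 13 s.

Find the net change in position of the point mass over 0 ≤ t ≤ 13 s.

50.5 m

Net displacement equals the area under the velocity-time graph (areas below the axis count negative).
0–6 s: ½(0 + 10)(6) = 30 m
6–12 s: ½(10 + -1)(6) = 27 m
12–13 s: ½(-1 + -12)(1) = -6.5 m
Net displacement = 50.5 m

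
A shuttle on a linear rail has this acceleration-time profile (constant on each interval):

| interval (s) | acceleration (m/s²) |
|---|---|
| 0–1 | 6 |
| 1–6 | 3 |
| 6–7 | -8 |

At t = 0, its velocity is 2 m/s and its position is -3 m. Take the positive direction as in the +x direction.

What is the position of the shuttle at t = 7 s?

On each constant-a segment, Δv = aΔt and Δx = v₀Δt + ½aΔt²; chain segment to segment.
0–1 s: v starts 2 m/s; Δx = 2·1 + ½·6·1² = 5 m; v ends 8 m/s.
1–6 s: v starts 8 m/s; Δx = 8·5 + ½·3·5² = 77.5 m; v ends 23 m/s.
6–7 s: v starts 23 m/s; Δx = 23·1 + ½·-8·1² = 19 m; v ends 15 m/s.
x(7) = -3 + Σ Δx = 98.5 m.

98.5 m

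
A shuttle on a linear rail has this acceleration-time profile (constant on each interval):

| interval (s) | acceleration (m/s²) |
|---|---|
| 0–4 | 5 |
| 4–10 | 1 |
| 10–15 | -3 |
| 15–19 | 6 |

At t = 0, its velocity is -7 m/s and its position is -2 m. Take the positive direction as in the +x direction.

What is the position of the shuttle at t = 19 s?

227.5 m

On each constant-a segment, Δv = aΔt and Δx = v₀Δt + ½aΔt²; chain segment to segment.
0–4 s: v starts -7 m/s; Δx = -7·4 + ½·5·4² = 12 m; v ends 13 m/s.
4–10 s: v starts 13 m/s; Δx = 13·6 + ½·1·6² = 96 m; v ends 19 m/s.
10–15 s: v starts 19 m/s; Δx = 19·5 + ½·-3·5² = 57.5 m; v ends 4 m/s.
15–19 s: v starts 4 m/s; Δx = 4·4 + ½·6·4² = 64 m; v ends 28 m/s.
x(19) = -2 + Σ Δx = 227.5 m.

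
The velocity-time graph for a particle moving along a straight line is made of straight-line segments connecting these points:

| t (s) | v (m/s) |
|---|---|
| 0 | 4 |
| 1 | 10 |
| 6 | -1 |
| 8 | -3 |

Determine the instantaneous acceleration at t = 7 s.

Acceleration is the slope of the v-t graph on 6–8 s: (-3 − -1)/(8 − 6) = -1 m/s².

-1 m/s²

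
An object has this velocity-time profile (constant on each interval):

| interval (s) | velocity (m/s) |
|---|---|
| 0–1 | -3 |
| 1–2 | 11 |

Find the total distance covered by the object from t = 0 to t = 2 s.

14 m

Distance (not displacement) is the total path length: add the absolute areas under v-t.
0–1 s: |-3| × 1 = 3 m
1–2 s: |11| × 1 = 11 m
Total distance = 14 m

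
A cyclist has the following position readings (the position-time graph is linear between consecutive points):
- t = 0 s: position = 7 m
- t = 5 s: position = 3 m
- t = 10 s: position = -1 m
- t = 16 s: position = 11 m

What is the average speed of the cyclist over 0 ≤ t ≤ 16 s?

1.25 m/s

Average speed = (total path length)/(elapsed time); on a piecewise-linear x-t graph the path length is Σ|Δx|.
0–5 s: |Δx| = |3 − 7| = 4 m
5–10 s: |Δx| = |-1 − 3| = 4 m
10–16 s: |Δx| = |11 − -1| = 12 m
Total path = 20 m; average speed = 20/16 = 1.25 m/s.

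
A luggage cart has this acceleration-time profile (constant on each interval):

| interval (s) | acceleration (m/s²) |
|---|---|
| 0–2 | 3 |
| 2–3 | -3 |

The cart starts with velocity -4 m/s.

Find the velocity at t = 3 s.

-1 m/s

Δv equals the area under the a-t graph; then v = v₀ + Δv.
0–2 s: 3 × 2 = 6 m/s
2–3 s: -3 × 1 = -3 m/s
Δv = 3 m/s, so v(3) = -4 + (3) = -1 m/s.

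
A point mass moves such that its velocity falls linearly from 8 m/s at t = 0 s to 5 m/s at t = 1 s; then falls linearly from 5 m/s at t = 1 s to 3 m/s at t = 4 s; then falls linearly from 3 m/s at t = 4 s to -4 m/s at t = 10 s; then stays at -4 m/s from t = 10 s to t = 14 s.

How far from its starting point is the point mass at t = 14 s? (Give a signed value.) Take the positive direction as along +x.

-0.5 m

Displacement is the signed area under the v-t curve.
0–1 s: ½(8 + 5)(1) = 6.5 m
1–4 s: ½(5 + 3)(3) = 12 m
4–10 s: ½(3 + -4)(6) = -3 m
10–14 s: -4 × 4 = -16 m
Net displacement = -0.5 m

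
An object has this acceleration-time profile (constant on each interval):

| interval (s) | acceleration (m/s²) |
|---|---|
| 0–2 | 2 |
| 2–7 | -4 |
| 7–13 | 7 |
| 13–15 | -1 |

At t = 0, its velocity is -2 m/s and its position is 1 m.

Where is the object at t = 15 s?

On each constant-a segment, Δv = aΔt and Δx = v₀Δt + ½aΔt²; chain segment to segment.
0–2 s: v starts -2 m/s; Δx = -2·2 + ½·2·2² = 0 m; v ends 2 m/s.
2–7 s: v starts 2 m/s; Δx = 2·5 + ½·-4·5² = -40 m; v ends -18 m/s.
7–13 s: v starts -18 m/s; Δx = -18·6 + ½·7·6² = 18 m; v ends 24 m/s.
13–15 s: v starts 24 m/s; Δx = 24·2 + ½·-1·2² = 46 m; v ends 22 m/s.
x(15) = 1 + Σ Δx = 25 m.

25 m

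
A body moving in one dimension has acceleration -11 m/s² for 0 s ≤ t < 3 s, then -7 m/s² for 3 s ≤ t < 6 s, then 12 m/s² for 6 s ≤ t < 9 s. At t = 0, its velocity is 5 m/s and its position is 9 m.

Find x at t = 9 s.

On each constant-a segment, Δv = aΔt and Δx = v₀Δt + ½aΔt²; chain segment to segment.
0–3 s: v starts 5 m/s; Δx = 5·3 + ½·-11·3² = -34.5 m; v ends -28 m/s.
3–6 s: v starts -28 m/s; Δx = -28·3 + ½·-7·3² = -115.5 m; v ends -49 m/s.
6–9 s: v starts -49 m/s; Δx = -49·3 + ½·12·3² = -93 m; v ends -13 m/s.
x(9) = 9 + Σ Δx = -234 m.

-234 m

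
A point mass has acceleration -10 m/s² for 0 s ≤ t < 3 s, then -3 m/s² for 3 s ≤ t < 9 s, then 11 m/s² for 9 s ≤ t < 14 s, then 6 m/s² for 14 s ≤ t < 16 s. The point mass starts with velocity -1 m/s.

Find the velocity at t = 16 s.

Δv equals the area under the a-t graph; then v = v₀ + Δv.
0–3 s: -10 × 3 = -30 m/s
3–9 s: -3 × 6 = -18 m/s
9–14 s: 11 × 5 = 55 m/s
14–16 s: 6 × 2 = 12 m/s
Δv = 19 m/s, so v(16) = -1 + (19) = 18 m/s.

18 m/s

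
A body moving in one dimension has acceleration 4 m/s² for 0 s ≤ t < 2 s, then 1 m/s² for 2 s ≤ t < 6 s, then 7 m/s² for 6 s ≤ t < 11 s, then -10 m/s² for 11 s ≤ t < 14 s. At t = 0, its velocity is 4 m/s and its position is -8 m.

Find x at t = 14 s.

On each constant-a segment, Δv = aΔt and Δx = v₀Δt + ½aΔt²; chain segment to segment.
0–2 s: v starts 4 m/s; Δx = 4·2 + ½·4·2² = 16 m; v ends 12 m/s.
2–6 s: v starts 12 m/s; Δx = 12·4 + ½·1·4² = 56 m; v ends 16 m/s.
6–11 s: v starts 16 m/s; Δx = 16·5 + ½·7·5² = 167.5 m; v ends 51 m/s.
11–14 s: v starts 51 m/s; Δx = 51·3 + ½·-10·3² = 108 m; v ends 21 m/s.
x(14) = -8 + Σ Δx = 339.5 m.

339.5 m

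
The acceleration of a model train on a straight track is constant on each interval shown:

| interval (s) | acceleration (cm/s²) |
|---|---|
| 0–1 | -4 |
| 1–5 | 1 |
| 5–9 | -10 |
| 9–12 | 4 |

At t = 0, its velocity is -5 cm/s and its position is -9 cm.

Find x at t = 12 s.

-261 cm

On each constant-a segment, Δv = aΔt and Δx = v₀Δt + ½aΔt²; chain segment to segment.
0–1 s: v starts -5 cm/s; Δx = -5·1 + ½·-4·1² = -7 cm; v ends -9 cm/s.
1–5 s: v starts -9 cm/s; Δx = -9·4 + ½·1·4² = -28 cm; v ends -5 cm/s.
5–9 s: v starts -5 cm/s; Δx = -5·4 + ½·-10·4² = -100 cm; v ends -45 cm/s.
9–12 s: v starts -45 cm/s; Δx = -45·3 + ½·4·3² = -117 cm; v ends -33 cm/s.
x(12) = -9 + Σ Δx = -261 cm.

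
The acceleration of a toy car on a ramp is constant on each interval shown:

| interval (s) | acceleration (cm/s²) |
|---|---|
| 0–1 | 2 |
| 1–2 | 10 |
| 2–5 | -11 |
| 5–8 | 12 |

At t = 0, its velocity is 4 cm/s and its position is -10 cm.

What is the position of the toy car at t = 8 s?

7.5 cm

On each constant-a segment, Δv = aΔt and Δx = v₀Δt + ½aΔt²; chain segment to segment.
0–1 s: v starts 4 cm/s; Δx = 4·1 + ½·2·1² = 5 cm; v ends 6 cm/s.
1–2 s: v starts 6 cm/s; Δx = 6·1 + ½·10·1² = 11 cm; v ends 16 cm/s.
2–5 s: v starts 16 cm/s; Δx = 16·3 + ½·-11·3² = -1.5 cm; v ends -17 cm/s.
5–8 s: v starts -17 cm/s; Δx = -17·3 + ½·12·3² = 3 cm; v ends 19 cm/s.
x(8) = -10 + Σ Δx = 7.5 cm.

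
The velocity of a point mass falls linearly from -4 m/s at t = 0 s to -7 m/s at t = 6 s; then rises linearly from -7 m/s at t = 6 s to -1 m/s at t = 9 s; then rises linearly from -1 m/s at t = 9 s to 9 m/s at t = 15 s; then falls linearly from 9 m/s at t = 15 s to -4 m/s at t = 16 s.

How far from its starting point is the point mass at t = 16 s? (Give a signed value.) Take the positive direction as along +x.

Displacement is the signed area under the v-t curve.
0–6 s: ½(-4 + -7)(6) = -33 m
6–9 s: ½(-7 + -1)(3) = -12 m
9–15 s: ½(-1 + 9)(6) = 24 m
15–16 s: ½(9 + -4)(1) = 2.5 m
Net displacement = -18.5 m

-18.5 m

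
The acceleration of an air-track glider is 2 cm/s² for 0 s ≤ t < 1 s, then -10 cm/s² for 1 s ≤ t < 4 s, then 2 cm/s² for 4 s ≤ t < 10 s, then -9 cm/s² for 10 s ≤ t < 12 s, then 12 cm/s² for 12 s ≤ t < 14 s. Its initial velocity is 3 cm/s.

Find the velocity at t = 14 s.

Δv equals the area under the a-t graph; then v = v₀ + Δv.
0–1 s: 2 × 1 = 2 cm/s
1–4 s: -10 × 3 = -30 cm/s
4–10 s: 2 × 6 = 12 cm/s
10–12 s: -9 × 2 = -18 cm/s
12–14 s: 12 × 2 = 24 cm/s
Δv = -10 cm/s, so v(14) = 3 + (-10) = -7 cm/s.

-7 cm/s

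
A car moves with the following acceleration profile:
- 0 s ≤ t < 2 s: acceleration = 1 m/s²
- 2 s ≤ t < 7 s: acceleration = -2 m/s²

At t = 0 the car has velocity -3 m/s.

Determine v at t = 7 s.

Δv equals the area under the a-t graph; then v = v₀ + Δv.
0–2 s: 1 × 2 = 2 m/s
2–7 s: -2 × 5 = -10 m/s
Δv = -8 m/s, so v(7) = -3 + (-8) = -11 m/s.

-11 m/s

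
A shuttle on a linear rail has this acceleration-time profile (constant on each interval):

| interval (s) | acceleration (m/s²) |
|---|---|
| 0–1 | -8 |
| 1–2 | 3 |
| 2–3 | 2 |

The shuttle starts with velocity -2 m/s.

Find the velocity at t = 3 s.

-5 m/s

Δv equals the area under the a-t graph; then v = v₀ + Δv.
0–1 s: -8 × 1 = -8 m/s
1–2 s: 3 × 1 = 3 m/s
2–3 s: 2 × 1 = 2 m/s
Δv = -3 m/s, so v(3) = -2 + (-3) = -5 m/s.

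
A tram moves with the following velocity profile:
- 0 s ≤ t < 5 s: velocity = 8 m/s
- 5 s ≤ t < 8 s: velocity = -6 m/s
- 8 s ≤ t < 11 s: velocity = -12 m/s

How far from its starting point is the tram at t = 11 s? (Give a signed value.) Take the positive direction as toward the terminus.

-14 m

Net displacement equals the area under the velocity-time graph (areas below the axis count negative).
0–5 s: 8 × 5 = 40 m
5–8 s: -6 × 3 = -18 m
8–11 s: -12 × 3 = -36 m
Net displacement = -14 m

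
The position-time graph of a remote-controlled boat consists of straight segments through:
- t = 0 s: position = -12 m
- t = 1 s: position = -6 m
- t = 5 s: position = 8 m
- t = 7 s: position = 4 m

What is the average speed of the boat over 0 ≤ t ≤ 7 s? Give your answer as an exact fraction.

24/7 m/s

Average speed = (total path length)/(elapsed time); on a piecewise-linear x-t graph the path length is Σ|Δx|.
0–1 s: |Δx| = |-6 − -12| = 6 m
1–5 s: |Δx| = |8 − -6| = 14 m
5–7 s: |Δx| = |4 − 8| = 4 m
Total path = 24 m; average speed = 24/7 = 24/7 m/s.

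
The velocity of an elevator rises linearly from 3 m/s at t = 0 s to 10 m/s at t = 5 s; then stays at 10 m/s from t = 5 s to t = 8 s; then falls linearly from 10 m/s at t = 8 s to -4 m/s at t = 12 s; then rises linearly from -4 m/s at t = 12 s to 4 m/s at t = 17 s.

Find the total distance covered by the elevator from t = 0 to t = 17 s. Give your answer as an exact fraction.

Distance (not displacement) is the total path length: add the absolute areas under v-t.
0–5 s: |½(3 + 10)(5)| = 32.5 m
5–8 s: |10| × 3 = 30 m
8–12 s: v = 0 at t = 76/7 s; triangle areas 100/7 + 16/7 = 116/7 m
12–17 s: v = 0 at t = 14.5 s; triangle areas 5 + 5 = 10 m
Total distance = 1247/14 m

1247/14 m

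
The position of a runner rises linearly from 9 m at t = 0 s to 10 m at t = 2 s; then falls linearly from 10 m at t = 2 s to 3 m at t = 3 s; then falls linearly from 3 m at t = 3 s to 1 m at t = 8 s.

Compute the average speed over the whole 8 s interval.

1.25 m/s

Average speed = (total path length)/(elapsed time); on a piecewise-linear x-t graph the path length is Σ|Δx|.
0–2 s: |Δx| = |10 − 9| = 1 m
2–3 s: |Δx| = |3 − 10| = 7 m
3–8 s: |Δx| = |1 − 3| = 2 m
Total path = 10 m; average speed = 10/8 = 1.25 m/s.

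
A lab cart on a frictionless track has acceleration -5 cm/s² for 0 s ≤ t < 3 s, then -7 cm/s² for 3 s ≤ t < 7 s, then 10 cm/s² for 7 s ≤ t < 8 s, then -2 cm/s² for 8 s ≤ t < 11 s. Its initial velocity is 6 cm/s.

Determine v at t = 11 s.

-33 cm/s

Δv equals the area under the a-t graph; then v = v₀ + Δv.
0–3 s: -5 × 3 = -15 cm/s
3–7 s: -7 × 4 = -28 cm/s
7–8 s: 10 × 1 = 10 cm/s
8–11 s: -2 × 3 = -6 cm/s
Δv = -39 cm/s, so v(11) = 6 + (-39) = -33 cm/s.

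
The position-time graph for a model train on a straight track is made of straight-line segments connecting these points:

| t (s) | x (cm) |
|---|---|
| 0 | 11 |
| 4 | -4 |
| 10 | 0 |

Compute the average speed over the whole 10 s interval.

Average speed = (total path length)/(elapsed time); on a piecewise-linear x-t graph the path length is Σ|Δx|.
0–4 s: |Δx| = |-4 − 11| = 15 cm
4–10 s: |Δx| = |0 − -4| = 4 cm
Total path = 19 cm; average speed = 19/10 = 1.9 cm/s.

1.9 cm/s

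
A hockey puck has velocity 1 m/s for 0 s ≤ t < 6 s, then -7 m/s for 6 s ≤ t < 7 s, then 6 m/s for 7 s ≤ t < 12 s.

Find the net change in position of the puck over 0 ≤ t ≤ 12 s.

Net displacement equals the area under the velocity-time graph (areas below the axis count negative).
0–6 s: 1 × 6 = 6 m
6–7 s: -7 × 1 = -7 m
7–12 s: 6 × 5 = 30 m
Net displacement = 29 m

29 m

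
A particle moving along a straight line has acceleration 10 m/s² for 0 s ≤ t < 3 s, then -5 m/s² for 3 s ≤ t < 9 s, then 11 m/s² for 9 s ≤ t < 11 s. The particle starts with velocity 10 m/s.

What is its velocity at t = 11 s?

Δv equals the area under the a-t graph; then v = v₀ + Δv.
0–3 s: 10 × 3 = 30 m/s
3–9 s: -5 × 6 = -30 m/s
9–11 s: 11 × 2 = 22 m/s
Δv = 22 m/s, so v(11) = 10 + (22) = 32 m/s.

32 m/s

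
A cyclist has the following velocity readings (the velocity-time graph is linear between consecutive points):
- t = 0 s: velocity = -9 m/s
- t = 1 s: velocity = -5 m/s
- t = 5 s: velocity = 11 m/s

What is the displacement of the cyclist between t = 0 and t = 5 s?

5 m

Net displacement equals the area under the velocity-time graph (areas below the axis count negative).
0–1 s: ½(-9 + -5)(1) = -7 m
1–5 s: ½(-5 + 11)(4) = 12 m
Net displacement = 5 m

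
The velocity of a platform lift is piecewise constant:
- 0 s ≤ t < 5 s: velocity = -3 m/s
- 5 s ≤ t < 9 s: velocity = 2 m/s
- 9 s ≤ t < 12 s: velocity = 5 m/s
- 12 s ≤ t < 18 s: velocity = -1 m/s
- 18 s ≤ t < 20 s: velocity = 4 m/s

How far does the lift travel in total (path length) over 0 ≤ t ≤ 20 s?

52 m

Total distance travelled is ∫|v| dt — sum the magnitudes of each area piece.
0–5 s: |-3| × 5 = 15 m
5–9 s: |2| × 4 = 8 m
9–12 s: |5| × 3 = 15 m
12–18 s: |-1| × 6 = 6 m
18–20 s: |4| × 2 = 8 m
Total distance = 52 m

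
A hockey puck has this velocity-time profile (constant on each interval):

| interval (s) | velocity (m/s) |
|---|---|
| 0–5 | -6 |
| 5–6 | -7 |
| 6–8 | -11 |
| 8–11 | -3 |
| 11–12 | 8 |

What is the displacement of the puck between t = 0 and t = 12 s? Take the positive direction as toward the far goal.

Displacement is the signed area under the v-t curve.
0–5 s: -6 × 5 = -30 m
5–6 s: -7 × 1 = -7 m
6–8 s: -11 × 2 = -22 m
8–11 s: -3 × 3 = -9 m
11–12 s: 8 × 1 = 8 m
Net displacement = -60 m

-60 m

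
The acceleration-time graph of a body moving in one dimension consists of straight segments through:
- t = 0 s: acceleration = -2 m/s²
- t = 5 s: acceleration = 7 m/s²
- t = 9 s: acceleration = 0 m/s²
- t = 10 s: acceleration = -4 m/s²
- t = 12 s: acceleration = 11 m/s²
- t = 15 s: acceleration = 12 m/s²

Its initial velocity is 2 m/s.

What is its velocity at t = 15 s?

Δv equals the area under the a-t graph; then v = v₀ + Δv.
0–5 s: ½(-2 + 7)(5) = 12.5 m/s
5–9 s: ½(7 + 0)(4) = 14 m/s
9–10 s: ½(0 + -4)(1) = -2 m/s
10–12 s: ½(-4 + 11)(2) = 7 m/s
12–15 s: ½(11 + 12)(3) = 34.5 m/s
Δv = 66 m/s, so v(15) = 2 + (66) = 68 m/s.

68 m/s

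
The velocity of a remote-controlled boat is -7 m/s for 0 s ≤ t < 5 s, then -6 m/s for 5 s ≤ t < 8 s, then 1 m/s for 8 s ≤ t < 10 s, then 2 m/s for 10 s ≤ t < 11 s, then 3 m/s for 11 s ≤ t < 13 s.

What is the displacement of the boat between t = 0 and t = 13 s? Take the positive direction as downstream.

-43 m

Net displacement equals the area under the velocity-time graph (areas below the axis count negative).
0–5 s: -7 × 5 = -35 m
5–8 s: -6 × 3 = -18 m
8–10 s: 1 × 2 = 2 m
10–11 s: 2 × 1 = 2 m
11–13 s: 3 × 2 = 6 m
Net displacement = -43 m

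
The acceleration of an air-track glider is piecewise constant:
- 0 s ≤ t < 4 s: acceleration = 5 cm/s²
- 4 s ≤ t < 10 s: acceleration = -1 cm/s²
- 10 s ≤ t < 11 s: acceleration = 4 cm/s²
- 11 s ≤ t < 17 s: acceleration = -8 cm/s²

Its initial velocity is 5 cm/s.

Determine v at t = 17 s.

Δv equals the area under the a-t graph; then v = v₀ + Δv.
0–4 s: 5 × 4 = 20 cm/s
4–10 s: -1 × 6 = -6 cm/s
10–11 s: 4 × 1 = 4 cm/s
11–17 s: -8 × 6 = -48 cm/s
Δv = -30 cm/s, so v(17) = 5 + (-30) = -25 cm/s.

-25 cm/s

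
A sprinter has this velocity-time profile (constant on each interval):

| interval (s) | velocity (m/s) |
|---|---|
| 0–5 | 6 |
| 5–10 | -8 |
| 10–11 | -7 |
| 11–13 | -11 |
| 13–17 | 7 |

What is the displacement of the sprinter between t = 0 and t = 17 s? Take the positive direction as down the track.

Displacement is the signed area under the v-t curve.
0–5 s: 6 × 5 = 30 m
5–10 s: -8 × 5 = -40 m
10–11 s: -7 × 1 = -7 m
11–13 s: -11 × 2 = -22 m
13–17 s: 7 × 4 = 28 m
Net displacement = -11 m

-11 m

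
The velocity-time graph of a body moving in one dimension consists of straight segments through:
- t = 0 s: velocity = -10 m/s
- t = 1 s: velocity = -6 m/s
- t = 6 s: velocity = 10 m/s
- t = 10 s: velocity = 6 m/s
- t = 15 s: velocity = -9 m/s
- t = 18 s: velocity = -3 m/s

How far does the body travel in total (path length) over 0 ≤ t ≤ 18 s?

Total distance travelled is ∫|v| dt — sum the magnitudes of each area piece.
0–1 s: |½(-10 + -6)(1)| = 8 m
1–6 s: v = 0 at t = 2.875 s; triangle areas 5.625 + 15.625 = 21.25 m
6–10 s: |½(10 + 6)(4)| = 32 m
10–15 s: v = 0 at t = 12 s; triangle areas 6 + 13.5 = 19.5 m
15–18 s: |½(-9 + -3)(3)| = 18 m
Total distance = 98.75 m

98.75 m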